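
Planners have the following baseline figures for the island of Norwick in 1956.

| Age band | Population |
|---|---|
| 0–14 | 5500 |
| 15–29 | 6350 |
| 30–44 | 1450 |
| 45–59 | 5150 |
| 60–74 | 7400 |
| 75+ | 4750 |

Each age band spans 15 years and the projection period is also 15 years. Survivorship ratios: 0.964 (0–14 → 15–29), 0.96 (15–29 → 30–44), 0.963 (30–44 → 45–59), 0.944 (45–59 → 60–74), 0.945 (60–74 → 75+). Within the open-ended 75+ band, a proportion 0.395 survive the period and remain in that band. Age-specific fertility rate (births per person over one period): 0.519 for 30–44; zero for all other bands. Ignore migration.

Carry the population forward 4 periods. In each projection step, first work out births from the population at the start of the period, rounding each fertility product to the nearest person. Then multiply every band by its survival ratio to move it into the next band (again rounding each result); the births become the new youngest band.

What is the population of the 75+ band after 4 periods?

[period 1]
Births: 1450 × 0.519 = 753
15–29: 5500 × 0.964 = 5302
30–44: 6350 × 0.96 = 6096
45–59: 1450 × 0.963 = 1396
60–74: 5150 × 0.944 = 4862
75+: 7400 × 0.945 + 4750 × 0.395 = 6993 + 1876 = 8869
End of period: [753, 5302, 6096, 1396, 4862, 8869]
[period 2]
Births: 6096 × 0.519 = 3164
15–29: 753 × 0.964 = 726
30–44: 5302 × 0.96 = 5090
45–59: 6096 × 0.963 = 5870
60–74: 1396 × 0.944 = 1318
75+: 4862 × 0.945 + 8869 × 0.395 = 4595 + 3503 = 8098
End of period: [3164, 726, 5090, 5870, 1318, 8098]
[period 3]
Births: 5090 × 0.519 = 2642
15–29: 3164 × 0.964 = 3050
30–44: 726 × 0.96 = 697
45–59: 5090 × 0.963 = 4902
60–74: 5870 × 0.944 = 5541
75+: 1318 × 0.945 + 8098 × 0.395 = 1246 + 3199 = 4445
End of period: [2642, 3050, 697, 4902, 5541, 4445]
[period 4]
Births: 697 × 0.519 = 362
15–29: 2642 × 0.964 = 2547
30–44: 3050 × 0.96 = 2928
45–59: 697 × 0.963 = 671
60–74: 4902 × 0.944 = 4627
75+: 5541 × 0.945 + 4445 × 0.395 = 5236 + 1756 = 6992
End of period: [362, 2547, 2928, 671, 4627, 6992]

6992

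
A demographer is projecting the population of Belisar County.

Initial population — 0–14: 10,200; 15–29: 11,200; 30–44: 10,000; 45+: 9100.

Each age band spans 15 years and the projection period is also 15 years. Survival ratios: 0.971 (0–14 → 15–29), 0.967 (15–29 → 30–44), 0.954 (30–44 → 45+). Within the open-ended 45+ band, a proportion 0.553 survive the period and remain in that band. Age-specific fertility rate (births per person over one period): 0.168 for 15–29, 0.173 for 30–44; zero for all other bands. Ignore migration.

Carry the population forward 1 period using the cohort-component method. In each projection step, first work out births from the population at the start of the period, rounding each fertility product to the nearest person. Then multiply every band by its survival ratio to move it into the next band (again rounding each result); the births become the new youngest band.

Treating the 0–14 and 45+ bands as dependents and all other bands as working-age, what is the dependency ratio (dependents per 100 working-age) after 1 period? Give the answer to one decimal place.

87.7

[period 1]
Births: 11200 * 0.168 = 1882, 10000 * 0.173 = 1730 — total 3612
15–29: 10200 * 0.971 = 9904
30–44: 11200 * 0.967 = 10830
45+: 10000 * 0.954 + 9100 * 0.553 = 9540 + 5032 = 14572
Giving 3612 / 9904 / 10830 / 14572.
Dependents (band 0–14 + band 45+) = 3612 + 14572 = 18184; working-age = 20734; ratio = 18184/20734 × 100 = 87.7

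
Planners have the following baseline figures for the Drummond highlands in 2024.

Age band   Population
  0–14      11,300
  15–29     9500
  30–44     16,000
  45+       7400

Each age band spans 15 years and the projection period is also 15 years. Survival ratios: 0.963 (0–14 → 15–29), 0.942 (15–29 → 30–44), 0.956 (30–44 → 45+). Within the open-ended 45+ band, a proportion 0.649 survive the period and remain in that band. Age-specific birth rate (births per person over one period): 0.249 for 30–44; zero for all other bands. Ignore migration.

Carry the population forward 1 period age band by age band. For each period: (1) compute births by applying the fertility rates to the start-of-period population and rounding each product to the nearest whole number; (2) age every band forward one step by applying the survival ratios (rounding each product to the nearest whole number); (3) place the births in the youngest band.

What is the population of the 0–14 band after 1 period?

3984

Call the groups 1 to 4, youngest first.
After projecting period 1:
Births: 16000 * 0.249 = 3984
Group 2: 11300 * 0.963 = 10882
Group 3: 9500 * 0.942 = 8949
Group 4: 16000 * 0.956 + 7400 * 0.649 = 15296 + 4803 = 20099
End of period: [3984, 10882, 8949, 20099]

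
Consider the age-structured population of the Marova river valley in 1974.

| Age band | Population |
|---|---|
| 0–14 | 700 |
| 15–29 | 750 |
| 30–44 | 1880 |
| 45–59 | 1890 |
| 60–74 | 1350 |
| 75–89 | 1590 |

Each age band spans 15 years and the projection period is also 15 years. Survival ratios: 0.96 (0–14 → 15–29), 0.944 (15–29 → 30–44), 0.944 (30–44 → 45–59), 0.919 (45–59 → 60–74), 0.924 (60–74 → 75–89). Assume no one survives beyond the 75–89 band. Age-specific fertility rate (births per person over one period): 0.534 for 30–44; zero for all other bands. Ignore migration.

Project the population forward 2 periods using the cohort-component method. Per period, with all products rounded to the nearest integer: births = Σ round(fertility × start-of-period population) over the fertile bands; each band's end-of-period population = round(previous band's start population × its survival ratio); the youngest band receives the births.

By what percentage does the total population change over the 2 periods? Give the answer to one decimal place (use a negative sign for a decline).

-27.9

Let band 1 be 0–14 through band 6 = 75–89.
— Period 1 —
Births: 1880 × 0.534 = 1004
Band 2: 700 × 0.96 = 672
Band 3: 750 × 0.944 = 708
Band 4: 1880 × 0.944 = 1775
Band 5: 1890 × 0.919 = 1737
Band 6: 1350 × 0.924 = 1247
→ [1004, 672, 708, 1775, 1737, 1247]
— Period 2 —
Births: 708 × 0.534 = 378
Band 2: 1004 × 0.96 = 964
Band 3: 672 × 0.944 = 634
Band 4: 708 × 0.944 = 668
Band 5: 1775 × 0.919 = 1631
Band 6: 1737 × 0.924 = 1605
→ [378, 964, 634, 668, 1631, 1605]
Total: 8160 → 5880; change = -2280; percentage change = -27.9%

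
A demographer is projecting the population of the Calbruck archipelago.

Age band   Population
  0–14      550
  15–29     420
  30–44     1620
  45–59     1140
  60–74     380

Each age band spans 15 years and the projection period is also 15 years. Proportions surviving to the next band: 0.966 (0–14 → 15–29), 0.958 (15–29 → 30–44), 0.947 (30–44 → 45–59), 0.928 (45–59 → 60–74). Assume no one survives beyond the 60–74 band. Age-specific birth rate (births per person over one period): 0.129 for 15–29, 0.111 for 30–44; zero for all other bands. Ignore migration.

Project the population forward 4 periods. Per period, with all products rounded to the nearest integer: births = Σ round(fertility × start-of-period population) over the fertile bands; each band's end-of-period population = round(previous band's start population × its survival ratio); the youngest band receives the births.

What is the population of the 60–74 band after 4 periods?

447

Period 1.
Births: 420 × 0.129 = 54 ; 1620 × 0.111 = 180 → 234
15–29: 550 × 0.966 = 531
30–44: 420 × 0.958 = 402
45–59: 1620 × 0.947 = 1534
60–74: 1140 × 0.928 = 1058
End of period: [234, 531, 402, 1534, 1058]
Period 2.
Births: 531 × 0.129 = 68 ; 402 × 0.111 = 45 → 113
15–29: 234 × 0.966 = 226
30–44: 531 × 0.958 = 509
45–59: 402 × 0.947 = 381
60–74: 1534 × 0.928 = 1424
End of period: [113, 226, 509, 381, 1424]
Period 3.
Births: 226 × 0.129 = 29 ; 509 × 0.111 = 56 → 85
15–29: 113 × 0.966 = 109
30–44: 226 × 0.958 = 217
45–59: 509 × 0.947 = 482
60–74: 381 × 0.928 = 354
End of period: [85, 109, 217, 482, 354]
Period 4.
Births: 109 × 0.129 = 14 ; 217 × 0.111 = 24 → 38
15–29: 85 × 0.966 = 82
30–44: 109 × 0.958 = 104
45–59: 217 × 0.947 = 205
60–74: 482 × 0.928 = 447
End of period: [38, 82, 104, 205, 447]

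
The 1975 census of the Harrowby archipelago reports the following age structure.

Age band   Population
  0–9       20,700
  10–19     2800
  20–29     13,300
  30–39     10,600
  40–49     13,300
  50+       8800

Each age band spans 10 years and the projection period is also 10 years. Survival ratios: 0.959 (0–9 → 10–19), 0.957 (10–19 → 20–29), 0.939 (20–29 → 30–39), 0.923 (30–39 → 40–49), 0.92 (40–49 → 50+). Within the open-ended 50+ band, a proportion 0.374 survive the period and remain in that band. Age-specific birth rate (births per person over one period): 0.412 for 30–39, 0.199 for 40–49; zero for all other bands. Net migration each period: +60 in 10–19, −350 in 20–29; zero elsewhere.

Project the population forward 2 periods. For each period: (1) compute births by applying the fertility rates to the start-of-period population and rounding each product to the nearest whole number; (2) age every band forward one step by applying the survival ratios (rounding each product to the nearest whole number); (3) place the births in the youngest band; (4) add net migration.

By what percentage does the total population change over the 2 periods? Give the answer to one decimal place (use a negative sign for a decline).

-12.1

(Bands numbered youngest = 1 to oldest = 6.)
After projecting period 1:
Births: 10600 × 0.412 = 4367, 13300 × 0.199 = 2647 → total 7014
Band 2: 20700 × 0.959 = 19851
Band 3: 2800 × 0.957 = 2680
Band 4: 13300 × 0.939 = 12489
Band 5: 10600 × 0.923 = 9784
Band 6: 13300 × 0.92 + 8800 × 0.374 = 12236 + 3291 = 15527
Net migration: Band 2 + 60 → 19911; Band 3 − 350 → 2330
End of period: [7014, 19911, 2330, 12489, 9784, 15527]
After projecting period 2:
Births: 12489 × 0.412 = 5145, 9784 × 0.199 = 1947 → total 7092
Band 2: 7014 × 0.959 = 6726
Band 3: 19911 × 0.957 = 19055
Band 4: 2330 × 0.939 = 2188
Band 5: 12489 × 0.923 = 11527
Band 6: 9784 × 0.92 + 15527 × 0.374 = 9001 + 5807 = 14808
Net migration: Band 2 + 60 → 6786; Band 3 − 350 → 18705
End of period: [7092, 6786, 18705, 2188, 11527, 14808]
Total: 69500 → 61106; change = -8394; percentage change = -12.1%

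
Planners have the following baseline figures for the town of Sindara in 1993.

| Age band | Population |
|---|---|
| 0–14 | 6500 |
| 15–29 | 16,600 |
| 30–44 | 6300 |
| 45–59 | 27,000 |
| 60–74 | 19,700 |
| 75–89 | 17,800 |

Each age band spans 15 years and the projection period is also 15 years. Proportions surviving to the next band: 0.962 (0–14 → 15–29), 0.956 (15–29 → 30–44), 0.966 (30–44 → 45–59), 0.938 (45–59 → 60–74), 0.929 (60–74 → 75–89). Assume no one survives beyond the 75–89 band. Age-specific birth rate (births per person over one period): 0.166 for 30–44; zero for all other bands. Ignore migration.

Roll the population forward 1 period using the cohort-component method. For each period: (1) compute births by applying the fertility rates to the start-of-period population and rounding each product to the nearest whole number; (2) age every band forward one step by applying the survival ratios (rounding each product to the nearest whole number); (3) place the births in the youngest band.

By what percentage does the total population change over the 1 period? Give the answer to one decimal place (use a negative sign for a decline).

-22.4

(Groups numbered youngest = 1 to oldest = 6.)
Period 1:
Births: 6300 * 0.166 = 1046
Group 2: 6500 * 0.962 = 6253
Group 3: 16600 * 0.956 = 15870
Group 4: 6300 * 0.966 = 6086
Group 5: 27000 * 0.938 = 25326
Group 6: 19700 * 0.929 = 18301
Giving 1046 / 6253 / 15870 / 6086 / 25326 / 18301.
Total: 93900 → 72882; change = -21018; percentage change = -22.4%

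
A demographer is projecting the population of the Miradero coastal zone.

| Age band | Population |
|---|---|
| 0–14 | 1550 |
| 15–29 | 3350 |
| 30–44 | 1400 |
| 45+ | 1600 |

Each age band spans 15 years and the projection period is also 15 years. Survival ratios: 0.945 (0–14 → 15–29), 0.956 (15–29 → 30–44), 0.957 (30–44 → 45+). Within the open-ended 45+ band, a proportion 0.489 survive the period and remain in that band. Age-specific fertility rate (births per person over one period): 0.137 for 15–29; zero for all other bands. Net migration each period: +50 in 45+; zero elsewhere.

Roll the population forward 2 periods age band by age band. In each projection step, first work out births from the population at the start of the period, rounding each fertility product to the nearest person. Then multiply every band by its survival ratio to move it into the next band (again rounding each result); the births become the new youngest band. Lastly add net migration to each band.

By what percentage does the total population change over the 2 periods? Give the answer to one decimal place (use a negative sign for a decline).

-21.4

Period 1.
Births: 3350 × 0.137 = 459
15–29: 1550 × 0.945 = 1465
30–44: 3350 × 0.956 = 3203
45+: 1400 × 0.957 + 1600 × 0.489 = 1340 + 782 = 2122
Net migration: 45+ + 50 → 2172
Giving 459 / 1465 / 3203 / 2172.
Period 2.
Births: 1465 × 0.137 = 201
15–29: 459 × 0.945 = 434
30–44: 1465 × 0.956 = 1401
45+: 3203 × 0.957 + 2172 × 0.489 = 3065 + 1062 = 4127
Net migration: 45+ + 50 → 4177
Giving 201 / 434 / 1401 / 4177.
Total: 7900 → 6213; change = -1687; percentage change = -21.4%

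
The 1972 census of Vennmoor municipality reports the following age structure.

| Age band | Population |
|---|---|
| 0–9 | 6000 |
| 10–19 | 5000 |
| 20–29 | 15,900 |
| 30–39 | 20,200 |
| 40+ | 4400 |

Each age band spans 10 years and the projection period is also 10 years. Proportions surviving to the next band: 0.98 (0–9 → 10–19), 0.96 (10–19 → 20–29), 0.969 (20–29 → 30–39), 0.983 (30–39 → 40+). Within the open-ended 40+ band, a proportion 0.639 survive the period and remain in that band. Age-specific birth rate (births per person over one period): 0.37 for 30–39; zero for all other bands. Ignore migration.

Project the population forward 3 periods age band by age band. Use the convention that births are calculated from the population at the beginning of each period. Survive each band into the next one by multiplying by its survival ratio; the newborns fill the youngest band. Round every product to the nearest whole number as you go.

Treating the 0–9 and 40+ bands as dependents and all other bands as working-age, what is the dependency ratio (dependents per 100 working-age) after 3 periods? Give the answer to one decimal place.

Let band 1 be 0–9 through band 5 = 40+.
— Period 1 —
Births: 20200 * 0.37 = 7474
Band 2: 6000 * 0.98 = 5880
Band 3: 5000 * 0.96 = 4800
Band 4: 15900 * 0.969 = 15407
Band 5: 20200 * 0.983 + 4400 * 0.639 = 19857 + 2812 = 22669
End of period: [7474, 5880, 4800, 15407, 22669]
— Period 2 —
Births: 15407 * 0.37 = 5701
Band 2: 7474 * 0.98 = 7325
Band 3: 5880 * 0.96 = 5645
Band 4: 4800 * 0.969 = 4651
Band 5: 15407 * 0.983 + 22669 * 0.639 = 15145 + 14485 = 29630
End of period: [5701, 7325, 5645, 4651, 29630]
— Period 3 —
Births: 4651 * 0.37 = 1721
Band 2: 5701 * 0.98 = 5587
Band 3: 7325 * 0.96 = 7032
Band 4: 5645 * 0.969 = 5470
Band 5: 4651 * 0.983 + 29630 * 0.639 = 4572 + 18934 = 23506
End of period: [1721, 5587, 7032, 5470, 23506]
Dependents (band 0–9 + band 40+) = 1721 + 23506 = 25227; working-age = 18089; ratio = 25227/18089 × 100 = 139.5

139.5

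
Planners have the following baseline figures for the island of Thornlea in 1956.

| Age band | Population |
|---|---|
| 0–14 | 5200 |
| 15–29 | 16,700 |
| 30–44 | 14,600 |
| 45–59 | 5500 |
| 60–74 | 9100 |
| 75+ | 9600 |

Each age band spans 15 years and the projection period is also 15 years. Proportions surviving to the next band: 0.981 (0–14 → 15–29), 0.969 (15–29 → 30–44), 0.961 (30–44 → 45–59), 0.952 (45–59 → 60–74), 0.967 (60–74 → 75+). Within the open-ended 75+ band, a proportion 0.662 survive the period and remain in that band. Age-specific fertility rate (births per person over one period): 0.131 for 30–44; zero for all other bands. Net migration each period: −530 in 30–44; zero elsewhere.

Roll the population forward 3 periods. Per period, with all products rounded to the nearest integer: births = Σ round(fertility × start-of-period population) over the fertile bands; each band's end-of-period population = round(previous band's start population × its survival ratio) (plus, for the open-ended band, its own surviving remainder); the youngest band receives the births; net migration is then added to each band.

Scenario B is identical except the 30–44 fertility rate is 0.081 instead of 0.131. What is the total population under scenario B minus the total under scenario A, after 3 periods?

-1682

Numbering the bands 1..6 from youngest to oldest:
Period 1.
Births: 14600 × 0.131 = 1913
Band 2: 5200 × 0.981 = 5101
Band 3: 16700 × 0.969 = 16182
Band 4: 14600 × 0.961 = 14031
Band 5: 5500 × 0.952 = 5236
Band 6: 9100 × 0.967 + 9600 × 0.662 = 8800 + 6355 = 15155
Net migration: Band 3 − 530 → 15652
→ [1913, 5101, 15652, 14031, 5236, 15155]
Period 2.
Births: 15652 × 0.131 = 2050
Band 2: 1913 × 0.981 = 1877
Band 3: 5101 × 0.969 = 4943
Band 4: 15652 × 0.961 = 15042
Band 5: 14031 × 0.952 = 13358
Band 6: 5236 × 0.967 + 15155 × 0.662 = 5063 + 10033 = 15096
Net migration: Band 3 − 530 → 4413
→ [2050, 1877, 4413, 15042, 13358, 15096]
Period 3.
Births: 4413 × 0.131 = 578
Band 2: 2050 × 0.981 = 2011
Band 3: 1877 × 0.969 = 1819
Band 4: 4413 × 0.961 = 4241
Band 5: 15042 × 0.952 = 14320
Band 6: 13358 × 0.967 + 15096 × 0.662 = 12917 + 9994 = 22911
Net migration: Band 3 − 530 → 1289
→ [578, 2011, 1289, 4241, 14320, 22911]
Scenario A total after 3 periods: 45350
Scenario B projection —
Period 1.
Births: 14600 × 0.081 = 1183
Band 2: 5200 × 0.981 = 5101
Band 3: 16700 × 0.969 = 16182
Band 4: 14600 × 0.961 = 14031
Band 5: 5500 × 0.952 = 5236
Band 6: 9100 × 0.967 + 9600 × 0.662 = 8800 + 6355 = 15155
Net migration: Band 3 − 530 → 15652
→ [1183, 5101, 15652, 14031, 5236, 15155]
Period 2.
Births: 15652 × 0.081 = 1268
Band 2: 1183 × 0.981 = 1161
Band 3: 5101 × 0.969 = 4943
Band 4: 15652 × 0.961 = 15042
Band 5: 14031 × 0.952 = 13358
Band 6: 5236 × 0.967 + 15155 × 0.662 = 5063 + 10033 = 15096
Net migration: Band 3 − 530 → 4413
→ [1268, 1161, 4413, 15042, 13358, 15096]
Period 3.
Births: 4413 × 0.081 = 357
Band 2: 1268 × 0.981 = 1244
Band 3: 1161 × 0.969 = 1125
Band 4: 4413 × 0.961 = 4241
Band 5: 15042 × 0.952 = 14320
Band 6: 13358 × 0.967 + 15096 × 0.662 = 12917 + 9994 = 22911
Net migration: Band 3 − 530 → 595
→ [357, 1244, 595, 4241, 14320, 22911]
Scenario B total after 3 periods: 43668
Difference B − A = 43668 − 45350 = -1682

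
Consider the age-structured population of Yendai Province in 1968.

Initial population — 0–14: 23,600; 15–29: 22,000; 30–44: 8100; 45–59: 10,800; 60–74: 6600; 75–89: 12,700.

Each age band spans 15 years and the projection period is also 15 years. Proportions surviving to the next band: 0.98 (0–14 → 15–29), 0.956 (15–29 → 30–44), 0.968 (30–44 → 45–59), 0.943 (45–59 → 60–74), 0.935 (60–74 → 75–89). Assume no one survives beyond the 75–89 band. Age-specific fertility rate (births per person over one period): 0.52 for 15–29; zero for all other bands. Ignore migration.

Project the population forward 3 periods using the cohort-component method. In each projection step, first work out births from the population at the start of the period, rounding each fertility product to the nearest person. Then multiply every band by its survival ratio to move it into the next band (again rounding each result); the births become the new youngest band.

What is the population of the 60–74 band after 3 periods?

19199

Period 1.
Births: 22000 * 0.52 = 11440
15–29: 23600 * 0.98 = 23128
30–44: 22000 * 0.956 = 21032
45–59: 8100 * 0.968 = 7841
60–74: 10800 * 0.943 = 10184
75–89: 6600 * 0.935 = 6171
End of period: [11440, 23128, 21032, 7841, 10184, 6171]
Period 2.
Births: 23128 * 0.52 = 12027
15–29: 11440 * 0.98 = 11211
30–44: 23128 * 0.956 = 22110
45–59: 21032 * 0.968 = 20359
60–74: 7841 * 0.943 = 7394
75–89: 10184 * 0.935 = 9522
End of period: [12027, 11211, 22110, 20359, 7394, 9522]
Period 3.
Births: 11211 * 0.52 = 5830
15–29: 12027 * 0.98 = 11786
30–44: 11211 * 0.956 = 10718
45–59: 22110 * 0.968 = 21402
60–74: 20359 * 0.943 = 19199
75–89: 7394 * 0.935 = 6913
End of period: [5830, 11786, 10718, 21402, 19199, 6913]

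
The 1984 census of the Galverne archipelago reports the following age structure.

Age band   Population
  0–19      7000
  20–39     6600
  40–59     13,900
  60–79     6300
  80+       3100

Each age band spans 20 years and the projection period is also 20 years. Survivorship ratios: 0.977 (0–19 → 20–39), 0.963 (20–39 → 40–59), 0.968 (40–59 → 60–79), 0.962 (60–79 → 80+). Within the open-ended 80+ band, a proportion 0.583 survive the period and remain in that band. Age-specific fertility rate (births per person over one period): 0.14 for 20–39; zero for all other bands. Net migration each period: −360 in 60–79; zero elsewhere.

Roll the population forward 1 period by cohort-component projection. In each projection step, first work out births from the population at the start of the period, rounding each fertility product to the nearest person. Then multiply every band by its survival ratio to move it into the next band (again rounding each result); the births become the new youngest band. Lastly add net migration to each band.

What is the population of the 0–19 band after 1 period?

924

After projecting period 1:
Births: 6600 × 0.14 = 924
20–39: 7000 × 0.977 = 6839
40–59: 6600 × 0.963 = 6356
60–79: 13900 × 0.968 = 13455
80+: 6300 × 0.962 + 3100 × 0.583 = 6061 + 1807 = 7868
Net migration: 60–79 − 360 → 13095
Population now: 0–19=924, 20–39=6839, 40–59=6356, 60–79=13095, 80+=7868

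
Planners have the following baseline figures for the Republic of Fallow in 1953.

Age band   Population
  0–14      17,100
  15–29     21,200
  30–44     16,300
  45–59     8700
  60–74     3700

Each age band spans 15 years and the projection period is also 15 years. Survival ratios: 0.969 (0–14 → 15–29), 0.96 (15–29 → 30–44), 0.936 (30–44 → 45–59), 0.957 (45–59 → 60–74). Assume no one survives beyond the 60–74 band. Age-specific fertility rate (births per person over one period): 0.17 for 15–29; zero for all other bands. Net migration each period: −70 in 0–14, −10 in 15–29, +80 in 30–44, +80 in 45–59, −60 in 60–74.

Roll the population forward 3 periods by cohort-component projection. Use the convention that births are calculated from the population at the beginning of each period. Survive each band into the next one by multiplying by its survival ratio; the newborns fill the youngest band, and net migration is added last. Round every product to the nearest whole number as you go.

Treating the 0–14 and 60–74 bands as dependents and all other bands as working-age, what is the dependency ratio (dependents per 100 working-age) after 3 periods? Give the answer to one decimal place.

89.5

Let band 1 be 0–14 through band 5 = 60–74.
Period 1.
Births: 21200 × 0.17 = 3604
Band 2: 17100 × 0.969 = 16570
Band 3: 21200 × 0.96 = 20352
Band 4: 16300 × 0.936 = 15257
Band 5: 8700 × 0.957 = 8326
Net migration: Band 1 − 70 → 3534; Band 2 − 10 → 16560; Band 3 + 80 → 20432; Band 4 + 80 → 15337; Band 5 − 60 → 8266
End of period: [3534, 16560, 20432, 15337, 8266]
Period 2.
Births: 16560 × 0.17 = 2815
Band 2: 3534 × 0.969 = 3424
Band 3: 16560 × 0.96 = 15898
Band 4: 20432 × 0.936 = 19124
Band 5: 15337 × 0.957 = 14678
Net migration: Band 1 − 70 → 2745; Band 2 − 10 → 3414; Band 3 + 80 → 15978; Band 4 + 80 → 19204; Band 5 − 60 → 14618
End of period: [2745, 3414, 15978, 19204, 14618]
Period 3.
Births: 3414 × 0.17 = 580
Band 2: 2745 × 0.969 = 2660
Band 3: 3414 × 0.96 = 3277
Band 4: 15978 × 0.936 = 14955
Band 5: 19204 × 0.957 = 18378
Net migration: Band 1 − 70 → 510; Band 2 − 10 → 2650; Band 3 + 80 → 3357; Band 4 + 80 → 15035; Band 5 − 60 → 18318
End of period: [510, 2650, 3357, 15035, 18318]
Dependents (band 0–14 + band 60–74) = 510 + 18318 = 18828; working-age = 21042; ratio = 18828/21042 × 100 = 89.5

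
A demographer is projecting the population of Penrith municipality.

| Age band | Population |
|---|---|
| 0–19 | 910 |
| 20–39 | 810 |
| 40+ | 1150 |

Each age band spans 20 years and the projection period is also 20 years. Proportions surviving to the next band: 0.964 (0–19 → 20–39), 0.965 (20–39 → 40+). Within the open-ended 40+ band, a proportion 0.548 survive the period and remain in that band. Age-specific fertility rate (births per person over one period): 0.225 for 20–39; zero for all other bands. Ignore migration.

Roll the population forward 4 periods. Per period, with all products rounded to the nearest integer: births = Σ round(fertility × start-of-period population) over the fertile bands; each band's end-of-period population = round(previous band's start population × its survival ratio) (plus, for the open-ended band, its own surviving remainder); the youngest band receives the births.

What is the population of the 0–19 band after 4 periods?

43

Call the bands 1 to 3, youngest first.
Period 1:
Births: 810 * 0.225 = 182
Band 2: 910 * 0.964 = 877
Band 3: 810 * 0.965 + 1150 * 0.548 = 782 + 630 = 1412
→ [182, 877, 1412]
Period 2:
Births: 877 * 0.225 = 197
Band 2: 182 * 0.964 = 175
Band 3: 877 * 0.965 + 1412 * 0.548 = 846 + 774 = 1620
→ [197, 175, 1620]
Period 3:
Births: 175 * 0.225 = 39
Band 2: 197 * 0.964 = 190
Band 3: 175 * 0.965 + 1620 * 0.548 = 169 + 888 = 1057
→ [39, 190, 1057]
Period 4:
Births: 190 * 0.225 = 43
Band 2: 39 * 0.964 = 38
Band 3: 190 * 0.965 + 1057 * 0.548 = 183 + 579 = 762
→ [43, 38, 762]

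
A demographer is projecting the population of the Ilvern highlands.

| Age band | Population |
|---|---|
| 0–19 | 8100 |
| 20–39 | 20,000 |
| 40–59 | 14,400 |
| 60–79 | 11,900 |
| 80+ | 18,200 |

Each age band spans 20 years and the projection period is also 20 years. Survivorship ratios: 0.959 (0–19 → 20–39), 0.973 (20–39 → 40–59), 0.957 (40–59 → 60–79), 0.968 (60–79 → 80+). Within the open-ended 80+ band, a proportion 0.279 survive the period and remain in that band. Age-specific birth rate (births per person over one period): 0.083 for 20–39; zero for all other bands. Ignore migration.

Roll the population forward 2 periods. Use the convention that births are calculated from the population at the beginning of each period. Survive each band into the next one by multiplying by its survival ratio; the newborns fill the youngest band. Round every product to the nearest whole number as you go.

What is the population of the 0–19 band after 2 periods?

Period 1.
Births: 20000 * 0.083 = 1660
20–39: 8100 * 0.959 = 7768
40–59: 20000 * 0.973 = 19460
60–79: 14400 * 0.957 = 13781
80+: 11900 * 0.968 + 18200 * 0.279 = 11519 + 5078 = 16597
Giving 1660 / 7768 / 19460 / 13781 / 16597.
Period 2.
Births: 7768 * 0.083 = 645
20–39: 1660 * 0.959 = 1592
40–59: 7768 * 0.973 = 7558
60–79: 19460 * 0.957 = 18623
80+: 13781 * 0.968 + 16597 * 0.279 = 13340 + 4631 = 17971
Giving 645 / 1592 / 7558 / 18623 / 17971.

645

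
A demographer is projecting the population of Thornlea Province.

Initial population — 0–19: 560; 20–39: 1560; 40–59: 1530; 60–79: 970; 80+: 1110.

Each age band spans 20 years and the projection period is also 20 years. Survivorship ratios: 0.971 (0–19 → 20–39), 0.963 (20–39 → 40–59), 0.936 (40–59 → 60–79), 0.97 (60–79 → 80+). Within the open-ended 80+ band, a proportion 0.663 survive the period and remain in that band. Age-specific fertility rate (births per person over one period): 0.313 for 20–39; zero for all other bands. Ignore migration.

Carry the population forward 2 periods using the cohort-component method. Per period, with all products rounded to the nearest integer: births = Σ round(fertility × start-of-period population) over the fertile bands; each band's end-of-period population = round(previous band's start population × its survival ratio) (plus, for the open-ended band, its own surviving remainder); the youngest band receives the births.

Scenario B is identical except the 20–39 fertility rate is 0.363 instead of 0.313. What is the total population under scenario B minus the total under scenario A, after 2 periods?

— Period 1 —
Births: 1560 * 0.313 = 488
20–39: 560 * 0.971 = 544
40–59: 1560 * 0.963 = 1502
60–79: 1530 * 0.936 = 1432
80+: 970 * 0.97 + 1110 * 0.663 = 941 + 736 = 1677
End of period: [488, 544, 1502, 1432, 1677]
— Period 2 —
Births: 544 * 0.313 = 170
20–39: 488 * 0.971 = 474
40–59: 544 * 0.963 = 524
60–79: 1502 * 0.936 = 1406
80+: 1432 * 0.97 + 1677 * 0.663 = 1389 + 1112 = 2501
End of period: [170, 474, 524, 1406, 2501]
Scenario A total after 2 periods: 5075
Scenario B projection —
— Period 1 —
Births: 1560 * 0.363 = 566
20–39: 560 * 0.971 = 544
40–59: 1560 * 0.963 = 1502
60–79: 1530 * 0.936 = 1432
80+: 970 * 0.97 + 1110 * 0.663 = 941 + 736 = 1677
End of period: [566, 544, 1502, 1432, 1677]
— Period 2 —
Births: 544 * 0.363 = 197
20–39: 566 * 0.971 = 550
40–59: 544 * 0.963 = 524
60–79: 1502 * 0.936 = 1406
80+: 1432 * 0.97 + 1677 * 0.663 = 1389 + 1112 = 2501
End of period: [197, 550, 524, 1406, 2501]
Scenario B total after 2 periods: 5178
Difference B − A = 5178 − 5075 = 103

103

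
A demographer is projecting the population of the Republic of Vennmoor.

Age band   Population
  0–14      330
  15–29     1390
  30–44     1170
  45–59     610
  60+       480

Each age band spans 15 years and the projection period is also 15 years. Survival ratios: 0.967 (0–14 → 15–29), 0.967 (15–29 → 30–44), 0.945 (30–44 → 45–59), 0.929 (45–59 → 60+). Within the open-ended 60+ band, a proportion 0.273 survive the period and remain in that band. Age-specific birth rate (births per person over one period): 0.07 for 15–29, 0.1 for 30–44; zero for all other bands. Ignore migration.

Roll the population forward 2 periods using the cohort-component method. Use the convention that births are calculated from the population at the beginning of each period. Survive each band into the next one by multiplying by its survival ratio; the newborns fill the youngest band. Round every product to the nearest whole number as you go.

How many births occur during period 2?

[period 1]
Births: 1390 × 0.07 = 97 ; 1170 × 0.1 = 117 → total 214
15–29: 330 × 0.967 = 319
30–44: 1390 × 0.967 = 1344
45–59: 1170 × 0.945 = 1106
60+: 610 × 0.929 + 480 × 0.273 = 567 + 131 = 698
Population now: 0–14=214, 15–29=319, 30–44=1344, 45–59=1106, 60+=698
[period 2]
Births: 319 × 0.07 = 22 ; 1344 × 0.1 = 134 → total 156
15–29: 214 × 0.967 = 207
30–44: 319 × 0.967 = 308
45–59: 1344 × 0.945 = 1270
60+: 1106 × 0.929 + 698 × 0.273 = 1027 + 191 = 1218
Population now: 0–14=156, 15–29=207, 30–44=308, 45–59=1270, 60+=1218

156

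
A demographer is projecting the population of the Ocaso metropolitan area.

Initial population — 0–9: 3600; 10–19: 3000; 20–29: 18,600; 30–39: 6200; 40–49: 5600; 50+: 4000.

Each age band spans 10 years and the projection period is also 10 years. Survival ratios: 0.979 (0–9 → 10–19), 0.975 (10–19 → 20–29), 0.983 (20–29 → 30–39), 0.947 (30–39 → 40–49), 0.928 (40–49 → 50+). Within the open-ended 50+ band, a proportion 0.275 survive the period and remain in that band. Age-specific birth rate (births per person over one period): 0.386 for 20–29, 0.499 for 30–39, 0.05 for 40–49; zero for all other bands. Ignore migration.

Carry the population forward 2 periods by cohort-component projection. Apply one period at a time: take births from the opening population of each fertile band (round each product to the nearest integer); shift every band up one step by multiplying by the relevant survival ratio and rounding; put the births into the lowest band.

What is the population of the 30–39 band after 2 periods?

2875

Period 1:
Births: 18600 × 0.386 = 7180 ; 6200 × 0.499 = 3094 ; 5600 × 0.05 = 280 → 10554
10–19: 3600 × 0.979 = 3524
20–29: 3000 × 0.975 = 2925
30–39: 18600 × 0.983 = 18284
40–49: 6200 × 0.947 = 5871
50+: 5600 × 0.928 + 4000 × 0.275 = 5197 + 1100 = 6297
Population now: 0–9=10554, 10–19=3524, 20–29=2925, 30–39=18284, 40–49=5871, 50+=6297
Period 2:
Births: 2925 × 0.386 = 1129 ; 18284 × 0.499 = 9124 ; 5871 × 0.05 = 294 → 10547
10–19: 10554 × 0.979 = 10332
20–29: 3524 × 0.975 = 3436
30–39: 2925 × 0.983 = 2875
40–49: 18284 × 0.947 = 17315
50+: 5871 × 0.928 + 6297 × 0.275 = 5448 + 1732 = 7180
Population now: 0–9=10547, 10–19=10332, 20–29=3436, 30–39=2875, 40–49=17315, 50+=7180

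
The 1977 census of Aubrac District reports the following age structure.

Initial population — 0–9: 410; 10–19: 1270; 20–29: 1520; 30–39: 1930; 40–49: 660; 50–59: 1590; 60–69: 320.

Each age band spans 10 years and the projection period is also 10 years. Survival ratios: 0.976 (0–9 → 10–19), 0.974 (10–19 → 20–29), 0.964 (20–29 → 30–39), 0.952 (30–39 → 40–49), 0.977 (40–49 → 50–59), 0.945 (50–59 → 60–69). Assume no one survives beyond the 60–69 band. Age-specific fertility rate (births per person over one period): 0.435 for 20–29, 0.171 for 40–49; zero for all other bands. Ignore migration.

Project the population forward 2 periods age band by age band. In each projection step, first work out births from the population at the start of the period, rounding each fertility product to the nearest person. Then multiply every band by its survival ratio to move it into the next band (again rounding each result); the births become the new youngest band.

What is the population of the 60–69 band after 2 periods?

Period 1.
Births: 1520 * 0.435 = 661, 660 * 0.171 = 113 — total 774
10–19: 410 * 0.976 = 400
20–29: 1270 * 0.974 = 1237
30–39: 1520 * 0.964 = 1465
40–49: 1930 * 0.952 = 1837
50–59: 660 * 0.977 = 645
60–69: 1590 * 0.945 = 1503
→ [774, 400, 1237, 1465, 1837, 645, 1503]
Period 2.
Births: 1237 * 0.435 = 538, 1837 * 0.171 = 314 — total 852
10–19: 774 * 0.976 = 755
20–29: 400 * 0.974 = 390
30–39: 1237 * 0.964 = 1192
40–49: 1465 * 0.952 = 1395
50–59: 1837 * 0.977 = 1795
60–69: 645 * 0.945 = 610
→ [852, 755, 390, 1192, 1395, 1795, 610]

610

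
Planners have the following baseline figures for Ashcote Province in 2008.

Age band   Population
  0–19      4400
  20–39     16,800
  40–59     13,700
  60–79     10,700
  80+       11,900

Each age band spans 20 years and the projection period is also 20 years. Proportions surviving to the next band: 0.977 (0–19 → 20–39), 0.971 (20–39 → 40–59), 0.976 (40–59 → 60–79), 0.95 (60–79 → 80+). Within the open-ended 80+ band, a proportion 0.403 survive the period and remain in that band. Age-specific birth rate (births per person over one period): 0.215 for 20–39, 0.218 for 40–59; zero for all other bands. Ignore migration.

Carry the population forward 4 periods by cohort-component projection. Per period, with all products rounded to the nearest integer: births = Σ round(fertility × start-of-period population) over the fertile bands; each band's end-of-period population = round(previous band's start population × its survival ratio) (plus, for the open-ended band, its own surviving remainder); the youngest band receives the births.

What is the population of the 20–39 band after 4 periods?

2243

Let band 1 be 0–19 through band 5 = 80+.
Period 1:
Births: 16800 × 0.215 = 3612 ; 13700 × 0.218 = 2987 — total 6599
Band 2: 4400 × 0.977 = 4299
Band 3: 16800 × 0.971 = 16313
Band 4: 13700 × 0.976 = 13371
Band 5: 10700 × 0.95 + 11900 × 0.403 = 10165 + 4796 = 14961
→ [6599, 4299, 16313, 13371, 14961]
Period 2:
Births: 4299 × 0.215 = 924 ; 16313 × 0.218 = 3556 — total 4480
Band 2: 6599 × 0.977 = 6447
Band 3: 4299 × 0.971 = 4174
Band 4: 16313 × 0.976 = 15921
Band 5: 13371 × 0.95 + 14961 × 0.403 = 12702 + 6029 = 18731
→ [4480, 6447, 4174, 15921, 18731]
Period 3:
Births: 6447 × 0.215 = 1386 ; 4174 × 0.218 = 910 — total 2296
Band 2: 4480 × 0.977 = 4377
Band 3: 6447 × 0.971 = 6260
Band 4: 4174 × 0.976 = 4074
Band 5: 15921 × 0.95 + 18731 × 0.403 = 15125 + 7549 = 22674
→ [2296, 4377, 6260, 4074, 22674]
Period 4:
Births: 4377 × 0.215 = 941 ; 6260 × 0.218 = 1365 — total 2306
Band 2: 2296 × 0.977 = 2243
Band 3: 4377 × 0.971 = 4250
Band 4: 6260 × 0.976 = 6110
Band 5: 4074 × 0.95 + 22674 × 0.403 = 3870 + 9138 = 13008
→ [2306, 2243, 4250, 6110, 13008]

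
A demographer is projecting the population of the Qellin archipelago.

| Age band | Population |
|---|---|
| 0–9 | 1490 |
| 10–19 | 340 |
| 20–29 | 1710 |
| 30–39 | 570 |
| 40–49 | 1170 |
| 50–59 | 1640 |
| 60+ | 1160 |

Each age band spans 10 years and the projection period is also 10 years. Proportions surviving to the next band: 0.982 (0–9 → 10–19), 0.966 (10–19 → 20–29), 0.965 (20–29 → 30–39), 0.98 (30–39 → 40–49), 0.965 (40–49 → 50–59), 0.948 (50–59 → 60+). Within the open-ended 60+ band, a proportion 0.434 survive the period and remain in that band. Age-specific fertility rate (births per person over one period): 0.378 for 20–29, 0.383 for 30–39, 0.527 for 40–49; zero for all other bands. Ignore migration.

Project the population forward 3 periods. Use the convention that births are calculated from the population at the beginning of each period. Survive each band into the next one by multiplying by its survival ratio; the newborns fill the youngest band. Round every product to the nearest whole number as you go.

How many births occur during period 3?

Numbering the groups 1..7 from youngest to oldest:
[period 1]
Births: 1710 × 0.378 = 646, 570 × 0.383 = 218, 1170 × 0.527 = 617 ⇒ total 1481
Group 2: 1490 × 0.982 = 1463
Group 3: 340 × 0.966 = 328
Group 4: 1710 × 0.965 = 1650
Group 5: 570 × 0.98 = 559
Group 6: 1170 × 0.965 = 1129
Group 7: 1640 × 0.948 + 1160 × 0.434 = 1555 + 503 = 2058
End of period: [1481, 1463, 328, 1650, 559, 1129, 2058]
[period 2]
Births: 328 × 0.378 = 124, 1650 × 0.383 = 632, 559 × 0.527 = 295 ⇒ total 1051
Group 2: 1481 × 0.982 = 1454
Group 3: 1463 × 0.966 = 1413
Group 4: 328 × 0.965 = 317
Group 5: 1650 × 0.98 = 1617
Group 6: 559 × 0.965 = 539
Group 7: 1129 × 0.948 + 2058 × 0.434 = 1070 + 893 = 1963
End of period: [1051, 1454, 1413, 317, 1617, 539, 1963]
[period 3]
Births: 1413 × 0.378 = 534, 317 × 0.383 = 121, 1617 × 0.527 = 852 ⇒ total 1507
Group 2: 1051 × 0.982 = 1032
Group 3: 1454 × 0.966 = 1405
Group 4: 1413 × 0.965 = 1364
Group 5: 317 × 0.98 = 311
Group 6: 1617 × 0.965 = 1560
Group 7: 539 × 0.948 + 1963 × 0.434 = 511 + 852 = 1363
End of period: [1507, 1032, 1405, 1364, 311, 1560, 1363]

1507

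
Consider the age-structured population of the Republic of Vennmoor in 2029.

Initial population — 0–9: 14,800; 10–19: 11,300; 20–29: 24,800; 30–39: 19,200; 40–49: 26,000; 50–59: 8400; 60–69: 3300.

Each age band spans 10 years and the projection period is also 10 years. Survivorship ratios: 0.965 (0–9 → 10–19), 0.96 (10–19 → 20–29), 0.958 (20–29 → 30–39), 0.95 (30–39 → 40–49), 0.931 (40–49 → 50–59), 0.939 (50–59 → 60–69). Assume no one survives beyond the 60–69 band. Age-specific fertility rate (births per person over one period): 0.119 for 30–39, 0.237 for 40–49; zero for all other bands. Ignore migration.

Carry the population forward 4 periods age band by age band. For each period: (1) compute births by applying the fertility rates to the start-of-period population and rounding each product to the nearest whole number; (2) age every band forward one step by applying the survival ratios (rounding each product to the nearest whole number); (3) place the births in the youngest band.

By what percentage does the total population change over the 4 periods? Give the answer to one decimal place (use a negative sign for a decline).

Let group 1 be 0–9 through group 7 = 60–69.
— Period 1 —
Births: 19200 * 0.119 = 2285, 26000 * 0.237 = 6162 → total 8447
Group 2: 14800 * 0.965 = 14282
Group 3: 11300 * 0.96 = 10848
Group 4: 24800 * 0.958 = 23758
Group 5: 19200 * 0.95 = 18240
Group 6: 26000 * 0.931 = 24206
Group 7: 8400 * 0.939 = 7888
Population now: 0–9=8447, 10–19=14282, 20–29=10848, 30–39=23758, 40–49=18240, 50–59=24206, 60–69=7888
— Period 2 —
Births: 23758 * 0.119 = 2827, 18240 * 0.237 = 4323 → total 7150
Group 2: 8447 * 0.965 = 8151
Group 3: 14282 * 0.96 = 13711
Group 4: 10848 * 0.958 = 10392
Group 5: 23758 * 0.95 = 22570
Group 6: 18240 * 0.931 = 16981
Group 7: 24206 * 0.939 = 22729
Population now: 0–9=7150, 10–19=8151, 20–29=13711, 30–39=10392, 40–49=22570, 50–59=16981, 60–69=22729
— Period 3 —
Births: 10392 * 0.119 = 1237, 22570 * 0.237 = 5349 → total 6586
Group 2: 7150 * 0.965 = 6900
Group 3: 8151 * 0.96 = 7825
Group 4: 13711 * 0.958 = 13135
Group 5: 10392 * 0.95 = 9872
Group 6: 22570 * 0.931 = 21013
Group 7: 16981 * 0.939 = 15945
Population now: 0–9=6586, 10–19=6900, 20–29=7825, 30–39=13135, 40–49=9872, 50–59=21013, 60–69=15945
— Period 4 —
Births: 13135 * 0.119 = 1563, 9872 * 0.237 = 2340 → total 3903
Group 2: 6586 * 0.965 = 6355
Group 3: 6900 * 0.96 = 6624
Group 4: 7825 * 0.958 = 7496
Group 5: 13135 * 0.95 = 12478
Group 6: 9872 * 0.931 = 9191
Group 7: 21013 * 0.939 = 19731
Population now: 0–9=3903, 10–19=6355, 20–29=6624, 30–39=7496, 40–49=12478, 50–59=9191, 60–69=19731
Total: 107800 → 65778; change = -42022; percentage change = -39.0%

-39.0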